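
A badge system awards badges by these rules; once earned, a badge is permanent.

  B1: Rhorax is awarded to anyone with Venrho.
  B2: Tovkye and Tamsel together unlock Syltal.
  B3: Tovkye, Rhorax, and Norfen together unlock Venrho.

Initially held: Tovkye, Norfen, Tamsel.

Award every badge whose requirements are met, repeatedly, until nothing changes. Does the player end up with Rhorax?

Rhorax would need Venrho (B1), but Venrho is never earned.

No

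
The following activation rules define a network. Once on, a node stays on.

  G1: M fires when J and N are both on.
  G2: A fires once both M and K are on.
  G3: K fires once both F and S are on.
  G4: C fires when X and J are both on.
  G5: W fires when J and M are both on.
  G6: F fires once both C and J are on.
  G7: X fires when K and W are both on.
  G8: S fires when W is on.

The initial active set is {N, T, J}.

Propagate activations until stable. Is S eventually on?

Yes

J and N are on, so M fires (G1).
J and M are on, so W fires (G5).
W is on, so S fires (G8).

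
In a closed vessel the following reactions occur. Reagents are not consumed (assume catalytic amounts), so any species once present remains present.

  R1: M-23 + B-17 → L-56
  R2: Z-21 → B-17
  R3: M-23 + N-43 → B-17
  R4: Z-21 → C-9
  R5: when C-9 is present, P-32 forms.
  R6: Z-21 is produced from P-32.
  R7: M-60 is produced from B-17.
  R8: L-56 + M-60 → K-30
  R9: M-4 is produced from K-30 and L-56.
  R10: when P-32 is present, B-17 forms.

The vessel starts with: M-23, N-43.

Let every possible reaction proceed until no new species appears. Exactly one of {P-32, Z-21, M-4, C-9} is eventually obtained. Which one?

M-23 and N-43 present → B-17 forms (R3).
B-17 present → M-60 forms (R7).
M-23 and B-17 present → L-56 forms (R1).
L-56 and M-60 present → K-30 forms (R8).
K-30 and L-56 present → M-4 forms (R9).
Z-21 would need P-32 (R6), but P-32 never forms. P-32 would need C-9 (R5), but C-9 never forms. C-9 would need Z-21 (R4), but Z-21 never forms.

M-4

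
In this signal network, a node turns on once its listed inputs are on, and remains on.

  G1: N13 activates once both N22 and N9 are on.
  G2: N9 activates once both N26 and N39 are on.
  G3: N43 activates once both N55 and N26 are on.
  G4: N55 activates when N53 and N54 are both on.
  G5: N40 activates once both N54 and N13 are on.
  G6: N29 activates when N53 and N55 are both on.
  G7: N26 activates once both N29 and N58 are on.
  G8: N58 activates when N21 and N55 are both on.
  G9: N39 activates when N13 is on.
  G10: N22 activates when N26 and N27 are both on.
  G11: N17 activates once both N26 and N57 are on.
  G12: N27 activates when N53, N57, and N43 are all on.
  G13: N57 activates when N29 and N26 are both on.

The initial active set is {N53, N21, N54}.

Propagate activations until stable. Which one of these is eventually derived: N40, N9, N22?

N22

G4: N53 and N54 on → N55 on.
G6: N53 and N55 on → N29 on.
G8: N21 and N55 on → N58 on.
G7: N29 and N58 on → N26 on.
G3: N55 and N26 on → N43 on.
G13: N29 and N26 on → N57 on.
N53, N57, and N43 are on, so N27 activates (G12).
G10: N26 and N27 on → N22 on.
N9 would need N26 and N39 (G2), but N39 never turns on. N40 would need N54 and N13 (G5), but N13 never turns on.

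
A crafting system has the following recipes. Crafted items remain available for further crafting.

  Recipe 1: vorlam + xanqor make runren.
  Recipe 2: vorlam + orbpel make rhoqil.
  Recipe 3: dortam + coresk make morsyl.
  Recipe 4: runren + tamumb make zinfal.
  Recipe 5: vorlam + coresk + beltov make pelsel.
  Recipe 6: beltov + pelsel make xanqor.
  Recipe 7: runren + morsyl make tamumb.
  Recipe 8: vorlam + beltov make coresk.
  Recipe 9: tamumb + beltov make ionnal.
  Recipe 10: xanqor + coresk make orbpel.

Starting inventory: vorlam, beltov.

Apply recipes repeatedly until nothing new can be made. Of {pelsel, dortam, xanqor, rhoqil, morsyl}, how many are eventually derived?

3

Using Recipe 8, vorlam and beltov make coresk.
Using Recipe 5, vorlam, coresk, and beltov make pelsel.
Using Recipe 6, beltov and pelsel make xanqor.
xanqor + coresk → orbpel (Recipe 10).
vorlam + orbpel → rhoqil (Recipe 2).
pelsel: reached.
No rule produces dortam, and it is not given.
xanqor: reached.
rhoqil: reached.
morsyl would need dortam and coresk (Recipe 3), but dortam is never obtained.
Reached: pelsel, xanqor, and rhoqil — 3 of the 5.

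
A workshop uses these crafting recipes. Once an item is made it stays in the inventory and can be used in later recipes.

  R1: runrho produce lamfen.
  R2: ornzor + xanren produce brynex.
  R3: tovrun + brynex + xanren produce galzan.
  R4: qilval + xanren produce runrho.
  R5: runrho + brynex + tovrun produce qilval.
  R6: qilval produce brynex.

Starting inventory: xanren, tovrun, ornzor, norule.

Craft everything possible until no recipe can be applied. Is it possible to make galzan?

Using R2, ornzor and xanren make brynex.
Using R3, tovrun, brynex, and xanren make galzan.

Yes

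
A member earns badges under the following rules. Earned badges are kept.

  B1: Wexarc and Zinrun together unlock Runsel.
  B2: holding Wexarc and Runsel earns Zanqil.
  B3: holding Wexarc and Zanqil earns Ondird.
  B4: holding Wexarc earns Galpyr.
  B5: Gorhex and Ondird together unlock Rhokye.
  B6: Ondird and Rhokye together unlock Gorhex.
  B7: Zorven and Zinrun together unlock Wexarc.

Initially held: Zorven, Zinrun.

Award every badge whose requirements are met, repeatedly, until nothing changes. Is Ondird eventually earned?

Yes

With Zorven and Zinrun, Wexarc is earned (B7).
With Wexarc and Zinrun, Runsel is earned (B1).
With Wexarc and Runsel, Zanqil is earned (B2).
With Wexarc and Zanqil, Ondird is earned (B3).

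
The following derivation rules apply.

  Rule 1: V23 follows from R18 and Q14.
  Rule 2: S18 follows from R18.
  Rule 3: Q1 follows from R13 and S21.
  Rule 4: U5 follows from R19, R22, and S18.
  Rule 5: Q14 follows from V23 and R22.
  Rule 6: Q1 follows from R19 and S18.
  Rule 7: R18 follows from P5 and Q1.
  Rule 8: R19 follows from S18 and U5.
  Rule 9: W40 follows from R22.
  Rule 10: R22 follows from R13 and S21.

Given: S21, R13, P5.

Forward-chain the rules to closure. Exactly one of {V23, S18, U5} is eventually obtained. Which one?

R13 and S21 hold, so Q1 follows (Rule 3).
P5 and Q1 hold, so R18 follows (Rule 7).
From R18, Rule 2 gives S18.
U5 would need R19, R22, and S18 (Rule 4), but R19 is never established. V23 would need R18 and Q14 (Rule 1), but Q14 is never established.

S18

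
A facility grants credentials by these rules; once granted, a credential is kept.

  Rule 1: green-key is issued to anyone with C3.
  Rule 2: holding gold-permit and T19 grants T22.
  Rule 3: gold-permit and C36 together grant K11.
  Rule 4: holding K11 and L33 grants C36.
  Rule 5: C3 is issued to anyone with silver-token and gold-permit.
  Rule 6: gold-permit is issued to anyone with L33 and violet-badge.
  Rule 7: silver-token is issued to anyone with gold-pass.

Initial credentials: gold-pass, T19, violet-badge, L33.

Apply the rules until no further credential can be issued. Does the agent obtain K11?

K11 would need gold-permit and C36 (Rule 3), but C36 is never granted.

No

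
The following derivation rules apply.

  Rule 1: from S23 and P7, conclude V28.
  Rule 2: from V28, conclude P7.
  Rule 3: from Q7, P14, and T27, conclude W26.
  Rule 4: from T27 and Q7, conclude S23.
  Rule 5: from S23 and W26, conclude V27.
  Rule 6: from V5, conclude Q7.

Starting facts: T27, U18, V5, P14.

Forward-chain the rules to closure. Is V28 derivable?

No

V28 would need S23 and P7 (Rule 1), but P7 is never established.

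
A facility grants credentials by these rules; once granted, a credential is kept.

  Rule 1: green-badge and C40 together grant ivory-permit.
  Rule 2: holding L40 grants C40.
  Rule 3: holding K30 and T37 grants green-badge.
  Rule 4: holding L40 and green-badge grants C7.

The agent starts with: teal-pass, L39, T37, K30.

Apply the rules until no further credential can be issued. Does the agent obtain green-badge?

Holding K30 and T37 grants green-badge (Rule 3).

Yes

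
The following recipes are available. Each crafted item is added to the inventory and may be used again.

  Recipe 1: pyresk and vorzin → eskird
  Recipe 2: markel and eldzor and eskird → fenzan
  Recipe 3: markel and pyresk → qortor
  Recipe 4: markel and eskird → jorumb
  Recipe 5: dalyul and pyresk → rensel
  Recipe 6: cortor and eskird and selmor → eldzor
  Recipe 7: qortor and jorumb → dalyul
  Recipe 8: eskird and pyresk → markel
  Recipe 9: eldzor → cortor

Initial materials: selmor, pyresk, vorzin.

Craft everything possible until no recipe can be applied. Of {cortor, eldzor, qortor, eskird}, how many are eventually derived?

pyresk and vorzin → eskird (Recipe 1).
Using Recipe 8, eskird and pyresk make markel.
Using Recipe 3, markel and pyresk make qortor.
cortor would need eldzor (Recipe 9), but eldzor is never obtained.
eldzor would need cortor, eskird, and selmor (Recipe 6), but cortor is never obtained.
qortor: reached.
eskird: reached.
Reached: qortor and eskird — 2 of the 4.

2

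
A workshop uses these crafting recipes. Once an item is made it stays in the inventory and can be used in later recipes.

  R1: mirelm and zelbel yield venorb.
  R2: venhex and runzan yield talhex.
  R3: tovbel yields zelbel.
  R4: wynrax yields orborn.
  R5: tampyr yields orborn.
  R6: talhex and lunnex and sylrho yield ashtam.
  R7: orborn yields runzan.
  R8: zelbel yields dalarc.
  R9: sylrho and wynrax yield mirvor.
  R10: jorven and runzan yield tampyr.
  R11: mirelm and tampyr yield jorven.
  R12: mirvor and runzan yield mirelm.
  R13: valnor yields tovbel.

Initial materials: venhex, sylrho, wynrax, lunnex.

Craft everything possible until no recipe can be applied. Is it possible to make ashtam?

wynrax → orborn (R4).
Using R7, orborn makes runzan.
venhex and runzan → talhex (R2).
Using R6, talhex, lunnex, and sylrho make ashtam.

Yes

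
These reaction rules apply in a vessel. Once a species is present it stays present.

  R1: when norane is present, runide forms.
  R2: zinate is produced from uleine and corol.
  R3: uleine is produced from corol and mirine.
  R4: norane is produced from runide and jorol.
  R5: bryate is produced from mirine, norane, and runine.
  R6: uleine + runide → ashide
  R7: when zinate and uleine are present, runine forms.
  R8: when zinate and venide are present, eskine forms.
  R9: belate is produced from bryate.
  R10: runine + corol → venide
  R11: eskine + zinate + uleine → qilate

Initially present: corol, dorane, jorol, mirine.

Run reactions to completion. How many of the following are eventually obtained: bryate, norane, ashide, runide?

bryate would need mirine, norane, and runine (R5), but norane never forms.
norane would need runide and jorol (R4), but runide never forms.
ashide would need uleine and runide (R6), but runide never forms.
runide would need norane (R1), but norane never forms.
None of the 4 are reached.

0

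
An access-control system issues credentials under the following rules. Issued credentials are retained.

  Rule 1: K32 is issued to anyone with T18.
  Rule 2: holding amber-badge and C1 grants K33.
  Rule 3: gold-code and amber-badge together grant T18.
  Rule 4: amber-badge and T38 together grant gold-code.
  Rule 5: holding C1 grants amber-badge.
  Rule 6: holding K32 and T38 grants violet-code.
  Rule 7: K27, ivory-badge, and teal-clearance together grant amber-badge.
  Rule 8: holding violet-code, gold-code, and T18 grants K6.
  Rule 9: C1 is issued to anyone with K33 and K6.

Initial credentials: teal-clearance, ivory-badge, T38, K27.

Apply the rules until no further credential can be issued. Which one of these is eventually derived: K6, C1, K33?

K6

Holding K27, ivory-badge, and teal-clearance grants amber-badge (Rule 7).
Holding amber-badge and T38 grants gold-code (Rule 4).
Holding gold-code and amber-badge grants T18 (Rule 3).
Holding T18 grants K32 (Rule 1).
Holding K32 and T38 grants violet-code (Rule 6).
Holding violet-code, gold-code, and T18 grants K6 (Rule 8).
C1 would need K33 and K6 (Rule 9), but K33 is never granted. K33 would need amber-badge and C1 (Rule 2), but C1 is never granted.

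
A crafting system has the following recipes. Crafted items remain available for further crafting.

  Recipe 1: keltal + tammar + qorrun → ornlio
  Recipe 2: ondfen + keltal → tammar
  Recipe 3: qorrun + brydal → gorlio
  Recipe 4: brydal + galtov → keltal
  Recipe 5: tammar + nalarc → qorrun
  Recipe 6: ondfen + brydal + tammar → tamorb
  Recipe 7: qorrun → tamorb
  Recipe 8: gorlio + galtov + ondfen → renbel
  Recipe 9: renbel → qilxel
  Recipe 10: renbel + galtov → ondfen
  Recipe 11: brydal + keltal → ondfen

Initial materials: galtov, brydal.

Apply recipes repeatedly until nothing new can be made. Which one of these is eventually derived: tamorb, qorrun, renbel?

tamorb

Using Recipe 4, brydal and galtov make keltal.
Using Recipe 11, brydal and keltal make ondfen.
Using Recipe 2, ondfen and keltal make tammar.
ondfen + brydal + tammar → tamorb (Recipe 6).
qorrun would need tammar and nalarc (Recipe 5), but nalarc is never obtained. renbel would need gorlio, galtov, and ondfen (Recipe 8), but gorlio is never obtained.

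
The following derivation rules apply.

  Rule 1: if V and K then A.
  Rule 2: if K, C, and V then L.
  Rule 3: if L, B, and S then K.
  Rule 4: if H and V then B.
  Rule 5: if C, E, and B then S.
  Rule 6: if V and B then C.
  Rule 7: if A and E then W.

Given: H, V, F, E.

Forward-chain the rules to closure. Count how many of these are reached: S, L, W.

H and V hold, so B follows (Rule 4).
V and B hold, so C follows (Rule 6).
C, E, and B hold, so S follows (Rule 5).
S: reached.
L would need K, C, and V (Rule 2), but K is never established.
W would need A and E (Rule 7), but A is never established.
Reached: S — 1 of the 3.

1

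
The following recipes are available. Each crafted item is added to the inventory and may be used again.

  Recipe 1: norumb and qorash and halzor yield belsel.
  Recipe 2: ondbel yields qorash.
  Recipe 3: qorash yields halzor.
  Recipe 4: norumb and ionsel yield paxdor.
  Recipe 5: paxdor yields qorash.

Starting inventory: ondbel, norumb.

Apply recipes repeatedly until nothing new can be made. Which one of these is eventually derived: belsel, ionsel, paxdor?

ondbel → qorash (Recipe 2).
Using Recipe 3, qorash makes halzor.
norumb and qorash and halzor → belsel (Recipe 1).
No rule produces ionsel, and it is not given. paxdor would need norumb and ionsel (Recipe 4), but ionsel is never obtained.

belsel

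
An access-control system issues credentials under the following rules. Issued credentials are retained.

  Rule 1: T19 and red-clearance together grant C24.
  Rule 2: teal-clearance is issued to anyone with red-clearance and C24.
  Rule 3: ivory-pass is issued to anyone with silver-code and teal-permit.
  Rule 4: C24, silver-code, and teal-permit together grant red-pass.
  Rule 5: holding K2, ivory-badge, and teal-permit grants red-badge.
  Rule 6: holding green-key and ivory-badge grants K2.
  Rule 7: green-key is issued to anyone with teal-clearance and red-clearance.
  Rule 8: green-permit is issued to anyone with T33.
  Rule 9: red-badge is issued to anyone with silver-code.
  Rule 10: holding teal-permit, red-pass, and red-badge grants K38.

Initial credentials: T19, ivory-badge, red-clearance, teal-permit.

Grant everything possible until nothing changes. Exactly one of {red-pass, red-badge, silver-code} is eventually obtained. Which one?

Holding T19 and red-clearance grants C24 (Rule 1).
Holding red-clearance and C24 grants teal-clearance (Rule 2).
Holding teal-clearance and red-clearance grants green-key (Rule 7).
Holding green-key and ivory-badge grants K2 (Rule 6).
Holding K2, ivory-badge, and teal-permit grants red-badge (Rule 5).
No rule produces silver-code, and it is not given. red-pass would need C24, silver-code, and teal-permit (Rule 4), but silver-code is never granted.

red-badge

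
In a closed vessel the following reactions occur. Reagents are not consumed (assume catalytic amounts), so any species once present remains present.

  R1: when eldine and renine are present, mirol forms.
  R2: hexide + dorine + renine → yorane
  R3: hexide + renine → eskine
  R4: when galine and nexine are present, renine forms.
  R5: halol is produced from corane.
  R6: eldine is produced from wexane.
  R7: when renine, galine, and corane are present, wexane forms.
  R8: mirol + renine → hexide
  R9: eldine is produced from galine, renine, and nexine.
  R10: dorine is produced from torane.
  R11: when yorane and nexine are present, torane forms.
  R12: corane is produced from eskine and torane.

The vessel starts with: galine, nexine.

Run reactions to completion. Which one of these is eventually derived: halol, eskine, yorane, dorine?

eskine

galine and nexine present → renine forms (R4).
galine, renine, and nexine present → eldine forms (R9).
eldine and renine present → mirol forms (R1).
mirol and renine present → hexide forms (R8).
hexide and renine present → eskine forms (R3).
halol would need corane (R5), but corane never forms. yorane would need hexide, dorine, and renine (R2), but dorine never forms. dorine would need torane (R10), but torane never forms.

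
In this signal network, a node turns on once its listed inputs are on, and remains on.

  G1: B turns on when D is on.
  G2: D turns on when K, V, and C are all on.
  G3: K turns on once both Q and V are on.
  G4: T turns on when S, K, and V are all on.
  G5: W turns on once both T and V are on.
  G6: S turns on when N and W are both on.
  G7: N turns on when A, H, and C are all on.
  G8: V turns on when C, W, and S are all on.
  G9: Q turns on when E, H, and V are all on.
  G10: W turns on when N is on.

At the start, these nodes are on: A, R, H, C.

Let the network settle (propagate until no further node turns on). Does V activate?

G7: A, H, and C on → N on.
N is on, so W turns on (G10).
G6: N and W on → S on.
C, W, and S are on, so V turns on (G8).

Yes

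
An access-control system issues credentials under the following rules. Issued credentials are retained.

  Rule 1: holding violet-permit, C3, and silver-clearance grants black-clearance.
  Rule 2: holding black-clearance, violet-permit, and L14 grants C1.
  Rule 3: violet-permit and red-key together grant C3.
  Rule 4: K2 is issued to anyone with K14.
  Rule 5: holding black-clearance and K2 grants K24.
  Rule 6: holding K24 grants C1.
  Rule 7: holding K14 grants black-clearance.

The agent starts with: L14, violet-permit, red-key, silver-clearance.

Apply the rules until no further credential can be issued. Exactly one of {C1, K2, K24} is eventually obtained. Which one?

Holding violet-permit and red-key grants C3 (Rule 3).
Holding violet-permit, C3, and silver-clearance grants black-clearance (Rule 1).
Holding black-clearance, violet-permit, and L14 grants C1 (Rule 2).
K24 would need black-clearance and K2 (Rule 5), but K2 is never granted. K2 would need K14 (Rule 4), but K14 is never granted.

C1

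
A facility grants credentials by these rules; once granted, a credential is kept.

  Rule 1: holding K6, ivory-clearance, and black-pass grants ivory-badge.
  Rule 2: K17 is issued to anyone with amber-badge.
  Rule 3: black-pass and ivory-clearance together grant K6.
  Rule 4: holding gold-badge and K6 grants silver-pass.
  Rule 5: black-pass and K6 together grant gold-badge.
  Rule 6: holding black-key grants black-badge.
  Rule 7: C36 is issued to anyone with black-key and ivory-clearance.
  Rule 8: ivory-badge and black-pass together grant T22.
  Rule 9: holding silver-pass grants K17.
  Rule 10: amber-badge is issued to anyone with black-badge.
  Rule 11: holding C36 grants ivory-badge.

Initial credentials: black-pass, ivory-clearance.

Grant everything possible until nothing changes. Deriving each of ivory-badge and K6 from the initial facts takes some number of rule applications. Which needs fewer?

K6

K6: Holding black-pass and ivory-clearance grants K6 (Rule 3). [1 rule application]
ivory-badge: Holding black-pass and ivory-clearance grants K6 (Rule 3). Holding K6, ivory-clearance, and black-pass grants ivory-badge (Rule 1). [2 rule applications]
K6 needs fewer.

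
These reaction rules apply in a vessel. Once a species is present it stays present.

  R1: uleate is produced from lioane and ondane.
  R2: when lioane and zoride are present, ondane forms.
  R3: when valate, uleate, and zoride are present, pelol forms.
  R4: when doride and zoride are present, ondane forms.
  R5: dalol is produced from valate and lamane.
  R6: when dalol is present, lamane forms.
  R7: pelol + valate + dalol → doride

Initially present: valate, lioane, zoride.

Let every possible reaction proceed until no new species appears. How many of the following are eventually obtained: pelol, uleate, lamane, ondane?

3

lioane and zoride present → ondane forms (R2).
lioane and ondane present → uleate forms (R1).
valate, uleate, and zoride present → pelol forms (R3).
pelol: reached.
uleate: reached.
lamane would need dalol (R6), but dalol never forms.
ondane: reached.
Reached: pelol, uleate, and ondane — 3 of the 4.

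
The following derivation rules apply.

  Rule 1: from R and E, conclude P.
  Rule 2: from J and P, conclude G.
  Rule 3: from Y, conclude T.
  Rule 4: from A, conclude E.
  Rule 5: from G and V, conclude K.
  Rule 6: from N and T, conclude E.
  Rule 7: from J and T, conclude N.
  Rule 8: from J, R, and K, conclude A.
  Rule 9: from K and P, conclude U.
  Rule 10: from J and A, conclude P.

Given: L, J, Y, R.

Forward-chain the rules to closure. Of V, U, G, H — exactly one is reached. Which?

From Y, Rule 3 gives T.
From J and T, Rule 7 gives N.
From N and T, Rule 6 gives E.
From R and E, Rule 1 gives P.
From J and P, Rule 2 gives G.
No rule produces V, and it is not given. U would need K and P (Rule 9), but K is never established. No rule produces H, and it is not given.

G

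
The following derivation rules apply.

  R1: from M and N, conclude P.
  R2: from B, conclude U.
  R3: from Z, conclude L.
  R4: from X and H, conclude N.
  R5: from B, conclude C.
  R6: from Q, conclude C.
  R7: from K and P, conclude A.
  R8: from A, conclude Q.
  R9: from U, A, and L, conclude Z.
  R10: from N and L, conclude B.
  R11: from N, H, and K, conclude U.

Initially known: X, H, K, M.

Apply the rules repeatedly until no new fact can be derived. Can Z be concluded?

No

Z would need U, A, and L (R9), but L is never established.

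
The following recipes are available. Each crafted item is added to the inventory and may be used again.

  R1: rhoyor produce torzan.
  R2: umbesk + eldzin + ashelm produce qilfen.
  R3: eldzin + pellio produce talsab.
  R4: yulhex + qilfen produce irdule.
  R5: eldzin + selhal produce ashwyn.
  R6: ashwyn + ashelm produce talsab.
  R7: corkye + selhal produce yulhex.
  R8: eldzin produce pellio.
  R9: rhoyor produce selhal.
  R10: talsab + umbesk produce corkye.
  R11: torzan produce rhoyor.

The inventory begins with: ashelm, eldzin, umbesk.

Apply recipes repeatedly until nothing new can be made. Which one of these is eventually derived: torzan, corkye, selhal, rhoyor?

corkye

Using R8, eldzin makes pellio.
eldzin + pellio → talsab (R3).
talsab + umbesk → corkye (R10).
torzan would need rhoyor (R1), but rhoyor is never obtained. rhoyor would need torzan (R11), but torzan is never obtained. selhal would need rhoyor (R9), but rhoyor is never obtained.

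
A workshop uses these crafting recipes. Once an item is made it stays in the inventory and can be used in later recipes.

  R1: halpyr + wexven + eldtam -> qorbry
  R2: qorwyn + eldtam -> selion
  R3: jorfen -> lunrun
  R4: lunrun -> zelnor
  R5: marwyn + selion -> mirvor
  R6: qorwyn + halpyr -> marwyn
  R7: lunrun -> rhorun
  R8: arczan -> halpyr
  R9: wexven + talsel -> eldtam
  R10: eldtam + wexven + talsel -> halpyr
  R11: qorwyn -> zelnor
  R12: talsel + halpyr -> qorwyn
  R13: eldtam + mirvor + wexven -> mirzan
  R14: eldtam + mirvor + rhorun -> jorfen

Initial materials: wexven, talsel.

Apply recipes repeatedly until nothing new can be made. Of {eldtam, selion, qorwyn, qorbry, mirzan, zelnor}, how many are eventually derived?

wexven + talsel -> eldtam (R9).
Using R10, eldtam, wexven, and talsel make halpyr.
halpyr + wexven + eldtam -> qorbry (R1).
Using R12, talsel and halpyr make qorwyn.
Using R6, qorwyn and halpyr make marwyn.
qorwyn -> zelnor (R11).
qorwyn + eldtam -> selion (R2).
marwyn + selion -> mirvor (R5).
eldtam + mirvor + wexven -> mirzan (R13).
eldtam: reached.
selion: reached.
qorwyn: reached.
qorbry: reached.
mirzan: reached.
zelnor: reached.
All 6 are reached.

6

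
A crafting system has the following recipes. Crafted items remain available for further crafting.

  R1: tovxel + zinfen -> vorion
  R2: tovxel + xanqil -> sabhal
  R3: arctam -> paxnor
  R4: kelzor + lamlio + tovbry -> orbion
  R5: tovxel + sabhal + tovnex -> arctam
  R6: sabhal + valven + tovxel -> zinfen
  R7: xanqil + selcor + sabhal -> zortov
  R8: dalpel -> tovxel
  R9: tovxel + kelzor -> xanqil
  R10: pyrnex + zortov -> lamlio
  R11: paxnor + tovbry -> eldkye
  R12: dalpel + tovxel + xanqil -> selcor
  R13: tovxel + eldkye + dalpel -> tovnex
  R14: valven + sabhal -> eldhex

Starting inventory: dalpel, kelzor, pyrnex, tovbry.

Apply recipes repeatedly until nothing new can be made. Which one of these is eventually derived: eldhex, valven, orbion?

orbion

dalpel -> tovxel (R8).
Using R9, tovxel and kelzor make xanqil.
Using R12, dalpel, tovxel, and xanqil make selcor.
Using R2, tovxel and xanqil make sabhal.
xanqil + selcor + sabhal -> zortov (R7).
pyrnex + zortov -> lamlio (R10).
kelzor + lamlio + tovbry -> orbion (R4).
No rule produces valven, and it is not given. eldhex would need valven and sabhal (R14), but valven is never obtained.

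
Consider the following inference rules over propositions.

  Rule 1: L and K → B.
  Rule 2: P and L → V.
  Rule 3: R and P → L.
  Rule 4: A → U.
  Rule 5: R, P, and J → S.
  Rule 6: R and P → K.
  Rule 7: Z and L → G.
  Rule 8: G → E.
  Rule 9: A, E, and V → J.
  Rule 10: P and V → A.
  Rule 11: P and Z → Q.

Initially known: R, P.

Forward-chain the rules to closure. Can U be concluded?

From R and P, Rule 3 gives L.
P and L hold, so V follows (Rule 2).
From P and V, Rule 10 gives A.
From A, Rule 4 gives U.

Yes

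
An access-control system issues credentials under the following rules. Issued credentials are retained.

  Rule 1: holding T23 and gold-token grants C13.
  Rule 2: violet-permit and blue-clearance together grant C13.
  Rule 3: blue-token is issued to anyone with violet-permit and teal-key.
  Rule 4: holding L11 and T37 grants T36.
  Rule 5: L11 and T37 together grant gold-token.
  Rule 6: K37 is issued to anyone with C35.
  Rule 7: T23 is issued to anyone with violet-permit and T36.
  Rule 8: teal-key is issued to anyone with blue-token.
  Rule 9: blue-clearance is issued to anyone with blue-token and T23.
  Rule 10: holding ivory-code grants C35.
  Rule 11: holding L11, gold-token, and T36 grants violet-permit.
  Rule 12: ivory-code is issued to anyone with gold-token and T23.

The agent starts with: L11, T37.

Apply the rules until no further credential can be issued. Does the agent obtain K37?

Yes

Holding L11 and T37 grants T36 (Rule 4).
Holding L11 and T37 grants gold-token (Rule 5).
Holding L11, gold-token, and T36 grants violet-permit (Rule 11).
Holding violet-permit and T36 grants T23 (Rule 7).
Holding gold-token and T23 grants ivory-code (Rule 12).
Holding ivory-code grants C35 (Rule 10).
Holding C35 grants K37 (Rule 6).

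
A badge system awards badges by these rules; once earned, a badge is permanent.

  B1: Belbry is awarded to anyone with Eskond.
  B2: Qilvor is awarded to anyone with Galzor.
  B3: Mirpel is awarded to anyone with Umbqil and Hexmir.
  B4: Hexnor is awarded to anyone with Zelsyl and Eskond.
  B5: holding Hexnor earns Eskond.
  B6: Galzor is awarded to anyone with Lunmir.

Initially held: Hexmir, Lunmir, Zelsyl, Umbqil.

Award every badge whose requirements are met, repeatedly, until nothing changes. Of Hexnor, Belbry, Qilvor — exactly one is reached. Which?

With Lunmir, Galzor is earned (B6).
With Galzor, Qilvor is earned (B2).
Hexnor would need Zelsyl and Eskond (B4), but Eskond is never earned. Belbry would need Eskond (B1), but Eskond is never earned.

Qilvor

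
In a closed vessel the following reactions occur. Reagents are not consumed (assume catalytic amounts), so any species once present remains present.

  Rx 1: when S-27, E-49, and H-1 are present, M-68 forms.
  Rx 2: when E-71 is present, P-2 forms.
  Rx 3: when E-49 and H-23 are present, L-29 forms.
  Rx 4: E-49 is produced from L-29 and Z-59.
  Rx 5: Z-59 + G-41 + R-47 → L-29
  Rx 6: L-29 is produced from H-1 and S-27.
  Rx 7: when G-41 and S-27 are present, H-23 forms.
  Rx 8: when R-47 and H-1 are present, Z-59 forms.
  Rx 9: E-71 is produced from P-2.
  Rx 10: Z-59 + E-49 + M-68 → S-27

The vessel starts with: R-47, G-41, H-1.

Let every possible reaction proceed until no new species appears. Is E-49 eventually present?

Yes

R-47 and H-1 present → Z-59 forms (Rx 8).
Z-59, G-41, and R-47 present → L-29 forms (Rx 5).
L-29 and Z-59 present → E-49 forms (Rx 4).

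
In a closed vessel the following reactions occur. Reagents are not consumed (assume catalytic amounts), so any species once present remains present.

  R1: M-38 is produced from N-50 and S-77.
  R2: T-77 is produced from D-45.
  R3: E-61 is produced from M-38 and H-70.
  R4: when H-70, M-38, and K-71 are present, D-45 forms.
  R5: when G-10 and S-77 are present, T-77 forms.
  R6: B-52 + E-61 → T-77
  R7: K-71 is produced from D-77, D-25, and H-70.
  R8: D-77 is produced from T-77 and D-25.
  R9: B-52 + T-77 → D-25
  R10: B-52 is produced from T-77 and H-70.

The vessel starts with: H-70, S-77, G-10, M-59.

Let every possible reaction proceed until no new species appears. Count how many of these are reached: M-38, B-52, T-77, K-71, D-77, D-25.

5

G-10 and S-77 present → T-77 forms (R5).
T-77 and H-70 present → B-52 forms (R10).
B-52 and T-77 present → D-25 forms (R9).
T-77 and D-25 present → D-77 forms (R8).
D-77, D-25, and H-70 present → K-71 forms (R7).
M-38 would need N-50 and S-77 (R1), but N-50 never forms.
B-52: reached.
T-77: reached.
K-71: reached.
D-77: reached.
D-25: reached.
Reached: B-52, T-77, K-71, D-77, and D-25 — 5 of the 6.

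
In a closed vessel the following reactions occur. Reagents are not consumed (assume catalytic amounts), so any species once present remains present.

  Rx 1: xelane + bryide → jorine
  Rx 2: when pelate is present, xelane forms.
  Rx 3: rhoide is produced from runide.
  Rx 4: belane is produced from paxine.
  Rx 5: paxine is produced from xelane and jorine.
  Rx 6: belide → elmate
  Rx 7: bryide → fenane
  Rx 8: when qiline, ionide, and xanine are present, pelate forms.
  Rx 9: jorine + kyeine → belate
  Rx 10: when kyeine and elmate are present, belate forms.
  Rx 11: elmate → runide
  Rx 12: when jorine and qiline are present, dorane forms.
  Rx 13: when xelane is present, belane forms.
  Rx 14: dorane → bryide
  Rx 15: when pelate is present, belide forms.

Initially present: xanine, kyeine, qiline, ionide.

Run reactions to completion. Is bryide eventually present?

No

bryide would need dorane (Rx 14), but dorane never forms.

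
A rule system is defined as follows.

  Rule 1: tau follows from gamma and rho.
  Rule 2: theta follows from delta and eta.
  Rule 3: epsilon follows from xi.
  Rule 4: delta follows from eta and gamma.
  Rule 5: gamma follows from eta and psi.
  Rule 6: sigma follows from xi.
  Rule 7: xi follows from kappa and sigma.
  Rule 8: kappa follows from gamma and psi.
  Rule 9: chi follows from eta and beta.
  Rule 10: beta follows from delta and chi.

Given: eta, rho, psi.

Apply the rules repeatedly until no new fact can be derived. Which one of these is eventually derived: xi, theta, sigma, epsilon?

theta

From eta and psi, Rule 5 gives gamma.
From eta and gamma, Rule 4 gives delta.
From delta and eta, Rule 2 gives theta.
sigma would need xi (Rule 6), but xi is never established. epsilon would need xi (Rule 3), but xi is never established. xi would need kappa and sigma (Rule 7), but sigma is never established.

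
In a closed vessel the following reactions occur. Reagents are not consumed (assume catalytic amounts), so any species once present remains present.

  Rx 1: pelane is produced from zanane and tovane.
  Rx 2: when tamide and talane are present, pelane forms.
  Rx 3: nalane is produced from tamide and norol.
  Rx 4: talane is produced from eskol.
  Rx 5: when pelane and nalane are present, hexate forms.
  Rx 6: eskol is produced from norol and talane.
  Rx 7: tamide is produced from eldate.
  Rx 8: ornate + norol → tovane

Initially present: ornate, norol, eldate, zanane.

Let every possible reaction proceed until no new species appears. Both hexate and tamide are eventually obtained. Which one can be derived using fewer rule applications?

tamide

tamide: eldate present → tamide forms (Rx 7). [1 rule application]
hexate: eldate present → tamide forms (Rx 7). ornate and norol present → tovane forms (Rx 8). tamide and norol present → nalane forms (Rx 3). zanane and tovane present → pelane forms (Rx 1). pelane and nalane present → hexate forms (Rx 5). [5 rule applications]
tamide needs fewer.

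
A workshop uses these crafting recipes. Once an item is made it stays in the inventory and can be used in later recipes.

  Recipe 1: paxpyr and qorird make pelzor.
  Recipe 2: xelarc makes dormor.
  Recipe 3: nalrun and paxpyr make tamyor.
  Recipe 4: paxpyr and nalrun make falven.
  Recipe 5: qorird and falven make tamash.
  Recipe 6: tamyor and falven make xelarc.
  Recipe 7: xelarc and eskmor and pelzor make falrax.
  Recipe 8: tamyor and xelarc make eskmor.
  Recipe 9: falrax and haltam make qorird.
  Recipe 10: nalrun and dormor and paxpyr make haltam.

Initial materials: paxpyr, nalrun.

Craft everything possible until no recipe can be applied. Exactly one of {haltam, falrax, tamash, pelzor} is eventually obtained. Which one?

haltam

paxpyr and nalrun → falven (Recipe 4).
nalrun and paxpyr → tamyor (Recipe 3).
tamyor and falven → xelarc (Recipe 6).
Using Recipe 2, xelarc makes dormor.
nalrun and dormor and paxpyr → haltam (Recipe 10).
pelzor would need paxpyr and qorird (Recipe 1), but qorird is never obtained. tamash would need qorird and falven (Recipe 5), but qorird is never obtained. falrax would need xelarc, eskmor, and pelzor (Recipe 7), but pelzor is never obtained.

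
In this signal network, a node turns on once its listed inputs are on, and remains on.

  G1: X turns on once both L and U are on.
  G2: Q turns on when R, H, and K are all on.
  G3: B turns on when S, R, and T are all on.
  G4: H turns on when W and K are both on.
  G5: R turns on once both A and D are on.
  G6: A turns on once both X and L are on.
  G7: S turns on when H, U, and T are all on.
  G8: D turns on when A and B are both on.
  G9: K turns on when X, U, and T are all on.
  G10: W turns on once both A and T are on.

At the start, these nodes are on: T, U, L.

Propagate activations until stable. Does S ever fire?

Yes

L and U are on, so X turns on (G1).
X, U, and T are on, so K turns on (G9).
X and L are on, so A turns on (G6).
G10: A and T on → W on.
W and K are on, so H turns on (G4).
H, U, and T are on, so S turns on (G7).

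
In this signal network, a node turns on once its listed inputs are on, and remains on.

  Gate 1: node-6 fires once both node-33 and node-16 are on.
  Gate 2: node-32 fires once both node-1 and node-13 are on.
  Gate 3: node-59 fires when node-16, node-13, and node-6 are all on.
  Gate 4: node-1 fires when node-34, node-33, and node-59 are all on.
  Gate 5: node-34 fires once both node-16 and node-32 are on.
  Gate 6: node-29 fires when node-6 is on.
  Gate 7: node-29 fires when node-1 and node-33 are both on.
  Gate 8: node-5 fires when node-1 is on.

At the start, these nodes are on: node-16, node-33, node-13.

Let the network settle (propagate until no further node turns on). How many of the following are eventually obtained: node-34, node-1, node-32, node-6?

node-33 and node-16 are on, so node-6 fires (Gate 1).
node-34 would need node-16 and node-32 (Gate 5), but node-32 never turns on.
node-1 would need node-34, node-33, and node-59 (Gate 4), but node-34 never turns on.
node-32 would need node-1 and node-13 (Gate 2), but node-1 never turns on.
node-6: reached.
Reached: node-6 — 1 of the 4.

1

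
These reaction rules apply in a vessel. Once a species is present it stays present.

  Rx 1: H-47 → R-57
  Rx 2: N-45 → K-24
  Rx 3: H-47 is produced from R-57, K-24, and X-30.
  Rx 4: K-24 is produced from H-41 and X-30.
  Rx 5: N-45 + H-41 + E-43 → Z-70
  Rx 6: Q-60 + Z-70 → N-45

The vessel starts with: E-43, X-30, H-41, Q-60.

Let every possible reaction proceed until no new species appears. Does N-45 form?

N-45 would need Q-60 and Z-70 (Rx 6), but Z-70 never forms.

No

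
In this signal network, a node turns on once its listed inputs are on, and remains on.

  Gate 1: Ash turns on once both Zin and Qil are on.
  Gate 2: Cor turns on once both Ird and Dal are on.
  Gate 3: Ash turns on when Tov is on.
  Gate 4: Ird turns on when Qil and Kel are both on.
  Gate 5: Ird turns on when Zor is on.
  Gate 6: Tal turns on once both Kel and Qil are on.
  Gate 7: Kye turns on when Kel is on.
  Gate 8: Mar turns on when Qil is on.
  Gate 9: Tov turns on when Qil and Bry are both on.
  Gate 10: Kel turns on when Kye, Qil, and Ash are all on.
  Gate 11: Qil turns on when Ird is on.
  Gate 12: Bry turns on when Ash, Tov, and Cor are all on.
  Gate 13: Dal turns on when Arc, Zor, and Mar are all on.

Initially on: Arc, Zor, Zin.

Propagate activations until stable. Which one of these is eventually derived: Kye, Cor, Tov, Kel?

Cor

Zor is on, so Ird turns on (Gate 5).
Ird is on, so Qil turns on (Gate 11).
Gate 8: Qil on → Mar on.
Arc, Zor, and Mar are on, so Dal turns on (Gate 13).
Ird and Dal are on, so Cor turns on (Gate 2).
Kel would need Kye, Qil, and Ash (Gate 10), but Kye never turns on. Tov would need Qil and Bry (Gate 9), but Bry never turns on. Kye would need Kel (Gate 7), but Kel never turns on.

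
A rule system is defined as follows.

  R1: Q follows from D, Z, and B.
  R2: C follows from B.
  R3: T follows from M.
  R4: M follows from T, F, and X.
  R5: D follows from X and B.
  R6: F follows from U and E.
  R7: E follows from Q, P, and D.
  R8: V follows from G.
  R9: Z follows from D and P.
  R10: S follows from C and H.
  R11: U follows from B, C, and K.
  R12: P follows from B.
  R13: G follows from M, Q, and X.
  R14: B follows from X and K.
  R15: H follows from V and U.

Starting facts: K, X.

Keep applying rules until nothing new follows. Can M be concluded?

No

M would need T, F, and X (R4), but T is never established.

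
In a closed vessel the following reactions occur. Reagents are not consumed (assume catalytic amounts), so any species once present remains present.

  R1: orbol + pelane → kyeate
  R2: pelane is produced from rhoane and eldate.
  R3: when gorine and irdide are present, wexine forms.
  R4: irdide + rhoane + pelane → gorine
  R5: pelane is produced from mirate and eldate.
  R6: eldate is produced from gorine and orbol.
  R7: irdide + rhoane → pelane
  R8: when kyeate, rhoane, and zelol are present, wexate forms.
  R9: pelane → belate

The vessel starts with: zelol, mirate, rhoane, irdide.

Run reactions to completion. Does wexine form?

irdide and rhoane present → pelane forms (R7).
irdide, rhoane, and pelane present → gorine forms (R4).
gorine and irdide present → wexine forms (R3).

Yes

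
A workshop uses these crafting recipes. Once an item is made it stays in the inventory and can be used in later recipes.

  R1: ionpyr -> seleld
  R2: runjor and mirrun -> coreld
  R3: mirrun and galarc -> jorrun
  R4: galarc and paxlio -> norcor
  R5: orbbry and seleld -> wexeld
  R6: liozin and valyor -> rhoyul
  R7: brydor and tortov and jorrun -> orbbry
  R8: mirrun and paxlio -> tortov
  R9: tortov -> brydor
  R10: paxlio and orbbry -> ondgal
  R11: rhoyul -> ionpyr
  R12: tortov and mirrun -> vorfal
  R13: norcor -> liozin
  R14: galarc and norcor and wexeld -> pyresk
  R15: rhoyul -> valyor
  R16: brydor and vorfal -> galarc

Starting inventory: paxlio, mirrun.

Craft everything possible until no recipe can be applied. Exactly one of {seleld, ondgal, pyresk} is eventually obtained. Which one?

mirrun and paxlio -> tortov (R8).
tortov and mirrun -> vorfal (R12).
Using R9, tortov makes brydor.
Using R16, brydor and vorfal make galarc.
mirrun and galarc -> jorrun (R3).
Using R7, brydor, tortov, and jorrun make orbbry.
Using R10, paxlio and orbbry make ondgal.
pyresk would need galarc, norcor, and wexeld (R14), but wexeld is never obtained. seleld would need ionpyr (R1), but ionpyr is never obtained.

ondgal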